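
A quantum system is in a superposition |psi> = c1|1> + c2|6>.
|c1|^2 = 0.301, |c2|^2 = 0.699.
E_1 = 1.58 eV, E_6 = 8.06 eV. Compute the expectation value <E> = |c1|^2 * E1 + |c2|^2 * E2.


<E> = |c1|^2 * E1 + |c2|^2 * E2
= 0.301 * 1.58 + 0.699 * 8.06
= 0.4756 + 5.6339
= 6.1095 eV

6.1095


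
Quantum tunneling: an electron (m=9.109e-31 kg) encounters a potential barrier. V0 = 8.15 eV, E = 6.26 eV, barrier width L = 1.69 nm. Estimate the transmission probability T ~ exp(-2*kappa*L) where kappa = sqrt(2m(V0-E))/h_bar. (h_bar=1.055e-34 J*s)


V0 - E = 1.89 eV = 3.0278e-19 J
kappa = sqrt(2 * m * (V0-E)) / h_bar
= sqrt(2 * 9.109e-31 * 3.0278e-19) / 1.055e-34
= 7.0398e+09 /m
2*kappa*L = 2 * 7.0398e+09 * 1.69e-9
= 23.7945
T = exp(-23.7945) = 4.636348e-11

4.636348e-11


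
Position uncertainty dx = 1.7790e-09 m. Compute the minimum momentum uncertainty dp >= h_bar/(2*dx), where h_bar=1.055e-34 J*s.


dp = h_bar / (2 * dx)
= 1.055e-34 / (2 * 1.7790e-09)
= 1.055e-34 / 3.5580e-09
= 2.9651e-26 kg*m/s

2.9651e-26


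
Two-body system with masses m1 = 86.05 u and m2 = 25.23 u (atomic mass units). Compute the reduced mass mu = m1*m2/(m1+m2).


mu = m1 * m2 / (m1 + m2)
= 86.05 * 25.23 / (86.05 + 25.23)
= 2171.0415 / 111.28
= 19.5097 u

19.5097


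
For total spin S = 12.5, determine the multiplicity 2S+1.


Spin multiplicity = 2S + 1
= 2 * 12.5 + 1
= 25.0 + 1
= 26

26


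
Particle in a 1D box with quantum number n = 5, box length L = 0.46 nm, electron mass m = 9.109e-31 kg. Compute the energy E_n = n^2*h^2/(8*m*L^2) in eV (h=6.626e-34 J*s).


E = n^2 * h^2 / (8 * m * L^2)
= 5^2 * (6.626e-34)^2 / (8 * 9.109e-31 * (0.46e-9)^2)
= 25 * 4.3904e-67 / (8 * 9.109e-31 * 2.1160e-19)
= 7.1181e-18 J
= 44.4328 eV

44.4328


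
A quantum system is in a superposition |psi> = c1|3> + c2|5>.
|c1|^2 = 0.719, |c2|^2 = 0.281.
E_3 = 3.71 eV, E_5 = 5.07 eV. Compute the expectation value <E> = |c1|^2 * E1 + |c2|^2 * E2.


<E> = |c1|^2 * E1 + |c2|^2 * E2
= 0.719 * 3.71 + 0.281 * 5.07
= 2.6675 + 1.4247
= 4.0922 eV

4.0922


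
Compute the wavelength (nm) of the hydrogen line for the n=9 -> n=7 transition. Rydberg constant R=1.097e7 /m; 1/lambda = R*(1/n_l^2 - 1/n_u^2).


1/lambda = R * (1/n_l^2 - 1/n_u^2)
= 1.097e7 * (1/7^2 - 1/9^2)
= 1.097e7 * (0.020408 - 0.012346)
= 1.097e7 * 0.008062
= 8.8445e+04 /m
lambda = 1 / 8.8445e+04 = 11306.4038 nm

11306.4038


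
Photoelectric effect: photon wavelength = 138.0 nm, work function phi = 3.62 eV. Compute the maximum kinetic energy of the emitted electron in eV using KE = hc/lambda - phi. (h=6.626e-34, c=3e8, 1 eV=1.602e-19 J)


E_photon = hc / lambda
= (6.626e-34)(3e8) / (138.0e-9)
= 1.4404e-18 J
= 8.9915 eV
KE = E_photon - phi
= 8.9915 - 3.62
= 5.3715 eV

5.3715


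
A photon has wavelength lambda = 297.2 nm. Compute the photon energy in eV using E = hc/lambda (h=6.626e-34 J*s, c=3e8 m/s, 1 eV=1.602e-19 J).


E = hc / lambda
= (6.626e-34)(3e8) / (297.2e-9)
= 1.9878e-25 / 2.9720e-07
= 6.6884e-19 J
Converting to eV: 6.6884e-19 / 1.602e-19
= 4.175 eV

4.175


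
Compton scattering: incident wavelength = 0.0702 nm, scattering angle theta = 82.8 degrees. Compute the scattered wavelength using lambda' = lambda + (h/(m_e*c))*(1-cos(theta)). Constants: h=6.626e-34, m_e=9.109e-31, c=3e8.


Compton wavelength: h/(m_e*c) = 2.4247e-12 m
d_lambda = 2.4247e-12 * (1 - cos(82.8 deg))
= 2.4247e-12 * 0.874667
= 2.1208e-12 m = 0.002121 nm
lambda' = 0.0702 + 0.002121
= 0.072321 nm

0.072321


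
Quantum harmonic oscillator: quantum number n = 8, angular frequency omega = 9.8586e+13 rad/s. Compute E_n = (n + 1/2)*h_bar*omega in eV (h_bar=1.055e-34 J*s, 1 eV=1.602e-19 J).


E = (n + 1/2) * h_bar * omega
= (8 + 0.5) * 1.055e-34 * 9.8586e+13
= 8.5 * 1.0401e-20
= 8.8407e-20 J
= 0.5519 eV

0.5519


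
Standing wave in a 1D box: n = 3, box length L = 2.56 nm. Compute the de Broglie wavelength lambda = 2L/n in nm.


lambda = 2L / n
= 2 * 2.56 / 3
= 5.12 / 3
= 1.7067 nm

1.7067


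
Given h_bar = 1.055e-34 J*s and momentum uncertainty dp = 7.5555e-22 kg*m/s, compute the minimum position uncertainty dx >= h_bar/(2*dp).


dx = h_bar / (2 * dp)
= 1.055e-34 / (2 * 7.5555e-22)
= 1.055e-34 / 1.5111e-21
= 6.9817e-14 m

6.9817e-14


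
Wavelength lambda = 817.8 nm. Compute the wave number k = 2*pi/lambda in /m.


k = 2 * pi / lambda
= 6.2832 / (817.8e-9)
= 6.2832 / 8.1780e-07
= 7.6830e+06 /m

7.6830e+06


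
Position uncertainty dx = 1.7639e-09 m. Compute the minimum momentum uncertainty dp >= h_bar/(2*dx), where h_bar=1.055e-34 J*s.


dp = h_bar / (2 * dx)
= 1.055e-34 / (2 * 1.7639e-09)
= 1.055e-34 / 3.5278e-09
= 2.9905e-26 kg*m/s

2.9905e-26


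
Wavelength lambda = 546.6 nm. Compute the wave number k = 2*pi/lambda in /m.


k = 2 * pi / lambda
= 6.2832 / (546.6e-9)
= 6.2832 / 5.4660e-07
= 1.1495e+07 /m

1.1495e+07


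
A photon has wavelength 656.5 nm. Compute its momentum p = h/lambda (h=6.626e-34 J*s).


p = h / lambda
= 6.626e-34 / (656.5e-9)
= 6.626e-34 / 6.5650e-07
= 1.0093e-27 kg*m/s

1.0093e-27


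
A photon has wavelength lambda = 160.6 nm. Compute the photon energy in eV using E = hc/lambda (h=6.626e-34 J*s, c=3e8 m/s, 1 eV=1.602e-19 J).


E = hc / lambda
= (6.626e-34)(3e8) / (160.6e-9)
= 1.9878e-25 / 1.6060e-07
= 1.2377e-18 J
Converting to eV: 1.2377e-18 / 1.602e-19
= 7.7262 eV

7.7262


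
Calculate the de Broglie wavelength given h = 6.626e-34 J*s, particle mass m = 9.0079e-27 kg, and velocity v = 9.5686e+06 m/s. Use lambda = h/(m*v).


lambda = h / (m * v)
= 6.626e-34 / (9.0079e-27 * 9.5686e+06)
= 6.626e-34 / 8.6193e-20
= 7.6874e-15 m

7.6874e-15


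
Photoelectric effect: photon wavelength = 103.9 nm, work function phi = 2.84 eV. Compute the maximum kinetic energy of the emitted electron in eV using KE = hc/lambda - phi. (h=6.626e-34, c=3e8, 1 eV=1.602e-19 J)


E_photon = hc / lambda
= (6.626e-34)(3e8) / (103.9e-9)
= 1.9132e-18 J
= 11.9425 eV
KE = E_photon - phi
= 11.9425 - 2.84
= 9.1025 eV

9.1025


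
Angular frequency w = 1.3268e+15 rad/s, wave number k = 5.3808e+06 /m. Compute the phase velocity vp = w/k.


vp = w / k
= 1.3268e+15 / 5.3808e+06
= 2.4658e+08 m/s

2.4658e+08


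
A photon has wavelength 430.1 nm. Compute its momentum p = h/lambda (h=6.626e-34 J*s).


p = h / lambda
= 6.626e-34 / (430.1e-9)
= 6.626e-34 / 4.3010e-07
= 1.5406e-27 kg*m/s

1.5406e-27


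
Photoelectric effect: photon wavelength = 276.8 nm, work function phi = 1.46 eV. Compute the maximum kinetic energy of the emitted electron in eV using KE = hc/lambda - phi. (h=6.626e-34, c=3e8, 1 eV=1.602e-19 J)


E_photon = hc / lambda
= (6.626e-34)(3e8) / (276.8e-9)
= 7.1814e-19 J
= 4.4827 eV
KE = E_photon - phi
= 4.4827 - 1.46
= 3.0227 eV

3.0227


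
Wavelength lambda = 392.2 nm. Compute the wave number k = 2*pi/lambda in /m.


k = 2 * pi / lambda
= 6.2832 / (392.2e-9)
= 6.2832 / 3.9220e-07
= 1.6020e+07 /m

1.6020e+07


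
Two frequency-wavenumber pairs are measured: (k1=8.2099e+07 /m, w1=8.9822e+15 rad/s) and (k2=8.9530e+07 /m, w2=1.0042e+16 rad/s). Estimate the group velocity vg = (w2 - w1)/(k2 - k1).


vg = (w2 - w1) / (k2 - k1)
= (1.0042e+16 - 8.9822e+15) / (8.9530e+07 - 8.2099e+07)
= 1.0598e+15 / 7.4310e+06
= 1.4262e+08 m/s

1.4262e+08


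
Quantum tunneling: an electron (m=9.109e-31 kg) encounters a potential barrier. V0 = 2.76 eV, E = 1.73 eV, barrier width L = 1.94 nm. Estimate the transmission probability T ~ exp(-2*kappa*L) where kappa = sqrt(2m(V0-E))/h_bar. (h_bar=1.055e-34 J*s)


V0 - E = 1.03 eV = 1.6501e-19 J
kappa = sqrt(2 * m * (V0-E)) / h_bar
= sqrt(2 * 9.109e-31 * 1.6501e-19) / 1.055e-34
= 5.1969e+09 /m
2*kappa*L = 2 * 5.1969e+09 * 1.94e-9
= 20.1641
T = exp(-20.1641) = 1.749161e-09

1.749161e-09


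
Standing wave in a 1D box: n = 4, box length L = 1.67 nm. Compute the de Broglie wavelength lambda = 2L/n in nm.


lambda = 2L / n
= 2 * 1.67 / 4
= 3.34 / 4
= 0.835 nm

0.835


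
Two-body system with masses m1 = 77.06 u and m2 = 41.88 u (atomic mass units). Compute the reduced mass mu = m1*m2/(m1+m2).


mu = m1 * m2 / (m1 + m2)
= 77.06 * 41.88 / (77.06 + 41.88)
= 3227.2728 / 118.94
= 27.1336 u

27.1336


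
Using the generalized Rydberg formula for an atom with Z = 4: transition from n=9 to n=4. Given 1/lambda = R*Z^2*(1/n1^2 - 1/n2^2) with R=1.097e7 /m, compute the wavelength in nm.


1/lambda = R * Z^2 * (1/n1^2 - 1/n2^2)
= 1.097e7 * 4^2 * (1/4^2 - 1/9^2)
= 1.097e7 * 16 * (0.0625 - 0.012346)
= 8.8031e+06 /m
lambda = 1 / 8.8031e+06
= 113.5965 nm

113.5965


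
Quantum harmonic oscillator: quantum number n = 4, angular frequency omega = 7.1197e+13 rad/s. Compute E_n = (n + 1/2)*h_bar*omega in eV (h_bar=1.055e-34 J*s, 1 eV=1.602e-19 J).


E = (n + 1/2) * h_bar * omega
= (4 + 0.5) * 1.055e-34 * 7.1197e+13
= 4.5 * 7.5113e-21
= 3.3801e-20 J
= 0.211 eV

0.211


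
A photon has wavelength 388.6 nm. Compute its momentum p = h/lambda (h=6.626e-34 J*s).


p = h / lambda
= 6.626e-34 / (388.6e-9)
= 6.626e-34 / 3.8860e-07
= 1.7051e-27 kg*m/s

1.7051e-27


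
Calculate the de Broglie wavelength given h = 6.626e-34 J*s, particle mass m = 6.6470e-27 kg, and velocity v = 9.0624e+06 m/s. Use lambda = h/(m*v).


lambda = h / (m * v)
= 6.626e-34 / (6.6470e-27 * 9.0624e+06)
= 6.626e-34 / 6.0238e-20
= 1.1000e-14 m

1.1000e-14


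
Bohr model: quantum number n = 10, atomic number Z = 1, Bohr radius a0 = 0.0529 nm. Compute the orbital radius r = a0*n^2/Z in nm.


r = a0 * n^2 / Z
= 0.0529 * 10^2 / 1
= 0.0529 * 100 / 1
= 5.29 nm

5.29


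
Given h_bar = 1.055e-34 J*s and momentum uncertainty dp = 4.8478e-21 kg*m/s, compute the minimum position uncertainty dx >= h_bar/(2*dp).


dx = h_bar / (2 * dp)
= 1.055e-34 / (2 * 4.8478e-21)
= 1.055e-34 / 9.6956e-21
= 1.0881e-14 m

1.0881e-14


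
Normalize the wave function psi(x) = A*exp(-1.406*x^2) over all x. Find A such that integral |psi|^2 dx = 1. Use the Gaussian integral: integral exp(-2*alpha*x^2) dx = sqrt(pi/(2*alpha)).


integral |psi|^2 dx = A^2 * sqrt(pi/(2*alpha)) = 1
A^2 = sqrt(2*alpha/pi)
= sqrt(2 * 1.406 / pi)
= 0.946091
A = sqrt(0.946091)
= 0.9727

0.9727


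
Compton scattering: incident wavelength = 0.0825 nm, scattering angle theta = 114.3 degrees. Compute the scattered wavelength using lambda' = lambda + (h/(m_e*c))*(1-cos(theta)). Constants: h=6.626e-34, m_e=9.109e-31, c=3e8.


Compton wavelength: h/(m_e*c) = 2.4247e-12 m
d_lambda = 2.4247e-12 * (1 - cos(114.3 deg))
= 2.4247e-12 * 1.411514
= 3.4225e-12 m = 0.003423 nm
lambda' = 0.0825 + 0.003423
= 0.085923 nm

0.085923


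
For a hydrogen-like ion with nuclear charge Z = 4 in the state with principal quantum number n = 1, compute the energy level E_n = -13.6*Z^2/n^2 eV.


E_n = -13.6 * Z^2 / n^2
= -13.6 * 4^2 / 1^2
= -13.6 * 16 / 1
= -217.6 eV

-217.6


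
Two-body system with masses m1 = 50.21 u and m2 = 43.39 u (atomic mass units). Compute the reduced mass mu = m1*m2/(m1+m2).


mu = m1 * m2 / (m1 + m2)
= 50.21 * 43.39 / (50.21 + 43.39)
= 2178.6119 / 93.6
= 23.2758 u

23.2758


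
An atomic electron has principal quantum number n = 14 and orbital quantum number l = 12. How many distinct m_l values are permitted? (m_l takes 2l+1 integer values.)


m_l ranges from -l to +l in integer steps
So m_l goes from -12 to +12
Count = 2l + 1 = 2*12 + 1
= 25

25


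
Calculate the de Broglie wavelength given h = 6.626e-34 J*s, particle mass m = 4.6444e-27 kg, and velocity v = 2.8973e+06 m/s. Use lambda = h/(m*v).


lambda = h / (m * v)
= 6.626e-34 / (4.6444e-27 * 2.8973e+06)
= 6.626e-34 / 1.3456e-20
= 4.9241e-14 m

4.9241e-14


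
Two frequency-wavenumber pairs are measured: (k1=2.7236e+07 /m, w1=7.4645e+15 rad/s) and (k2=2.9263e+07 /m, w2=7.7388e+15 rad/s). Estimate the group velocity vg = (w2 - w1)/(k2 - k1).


vg = (w2 - w1) / (k2 - k1)
= (7.7388e+15 - 7.4645e+15) / (2.9263e+07 - 2.7236e+07)
= 2.7430e+14 / 2.0270e+06
= 1.3532e+08 m/s

1.3532e+08


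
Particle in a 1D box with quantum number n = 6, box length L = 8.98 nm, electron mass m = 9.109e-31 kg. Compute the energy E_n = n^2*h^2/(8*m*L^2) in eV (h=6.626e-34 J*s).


E = n^2 * h^2 / (8 * m * L^2)
= 6^2 * (6.626e-34)^2 / (8 * 9.109e-31 * (8.98e-9)^2)
= 36 * 4.3904e-67 / (8 * 9.109e-31 * 8.0640e-17)
= 2.6896e-20 J
= 0.1679 eV

0.1679


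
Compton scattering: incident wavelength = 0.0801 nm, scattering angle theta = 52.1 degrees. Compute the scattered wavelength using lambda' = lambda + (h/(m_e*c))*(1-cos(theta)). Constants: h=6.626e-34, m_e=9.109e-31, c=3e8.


Compton wavelength: h/(m_e*c) = 2.4247e-12 m
d_lambda = 2.4247e-12 * (1 - cos(52.1 deg))
= 2.4247e-12 * 0.385715
= 9.3525e-13 m = 0.000935 nm
lambda' = 0.0801 + 0.000935
= 0.081035 nm

0.081035


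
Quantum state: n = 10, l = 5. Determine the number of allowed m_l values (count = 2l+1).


m_l ranges from -l to +l in integer steps
So m_l goes from -5 to +5
Count = 2l + 1 = 2*5 + 1
= 11

11


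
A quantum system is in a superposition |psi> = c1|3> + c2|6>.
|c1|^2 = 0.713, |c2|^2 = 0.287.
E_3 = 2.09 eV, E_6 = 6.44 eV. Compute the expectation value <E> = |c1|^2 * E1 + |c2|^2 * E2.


<E> = |c1|^2 * E1 + |c2|^2 * E2
= 0.713 * 2.09 + 0.287 * 6.44
= 1.4902 + 1.8483
= 3.3384 eV

3.3384


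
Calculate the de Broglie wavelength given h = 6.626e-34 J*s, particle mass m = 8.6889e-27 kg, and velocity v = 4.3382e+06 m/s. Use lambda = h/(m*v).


lambda = h / (m * v)
= 6.626e-34 / (8.6889e-27 * 4.3382e+06)
= 6.626e-34 / 3.7694e-20
= 1.7578e-14 m

1.7578e-14


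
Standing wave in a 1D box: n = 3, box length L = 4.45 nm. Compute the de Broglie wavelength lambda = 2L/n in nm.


lambda = 2L / n
= 2 * 4.45 / 3
= 8.9 / 3
= 2.9667 nm

2.9667


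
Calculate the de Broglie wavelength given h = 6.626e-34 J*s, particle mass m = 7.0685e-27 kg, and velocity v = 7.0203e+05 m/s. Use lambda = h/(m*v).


lambda = h / (m * v)
= 6.626e-34 / (7.0685e-27 * 7.0203e+05)
= 6.626e-34 / 4.9623e-21
= 1.3353e-13 m

1.3353e-13


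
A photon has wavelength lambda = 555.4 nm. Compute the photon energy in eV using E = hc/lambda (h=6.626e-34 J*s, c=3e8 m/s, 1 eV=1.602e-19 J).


E = hc / lambda
= (6.626e-34)(3e8) / (555.4e-9)
= 1.9878e-25 / 5.5540e-07
= 3.5790e-19 J
Converting to eV: 3.5790e-19 / 1.602e-19
= 2.2341 eV

2.2341


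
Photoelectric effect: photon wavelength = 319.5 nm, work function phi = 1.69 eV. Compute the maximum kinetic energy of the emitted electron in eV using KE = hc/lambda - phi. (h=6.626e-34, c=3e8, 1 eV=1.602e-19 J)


E_photon = hc / lambda
= (6.626e-34)(3e8) / (319.5e-9)
= 6.2216e-19 J
= 3.8836 eV
KE = E_photon - phi
= 3.8836 - 1.69
= 2.1936 eV

2.1936


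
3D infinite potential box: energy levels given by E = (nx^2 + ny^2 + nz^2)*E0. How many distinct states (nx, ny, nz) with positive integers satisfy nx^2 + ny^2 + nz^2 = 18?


Enumerate all (nx, ny, nz) with nx^2 + ny^2 + nz^2 = 18:
(1,1,4)
(1,4,1)
(4,1,1)
Total degeneracy = 3

3


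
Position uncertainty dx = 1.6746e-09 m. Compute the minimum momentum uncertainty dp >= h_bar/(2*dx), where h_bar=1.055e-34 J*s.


dp = h_bar / (2 * dx)
= 1.055e-34 / (2 * 1.6746e-09)
= 1.055e-34 / 3.3492e-09
= 3.1500e-26 kg*m/s

3.1500e-26


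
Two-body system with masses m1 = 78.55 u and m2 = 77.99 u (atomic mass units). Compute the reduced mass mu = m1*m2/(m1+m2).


mu = m1 * m2 / (m1 + m2)
= 78.55 * 77.99 / (78.55 + 77.99)
= 6126.1145 / 156.54
= 39.1345 u

39.1345


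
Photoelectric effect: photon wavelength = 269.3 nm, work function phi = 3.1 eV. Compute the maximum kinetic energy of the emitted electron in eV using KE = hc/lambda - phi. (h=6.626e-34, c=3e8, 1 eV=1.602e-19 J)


E_photon = hc / lambda
= (6.626e-34)(3e8) / (269.3e-9)
= 7.3814e-19 J
= 4.6076 eV
KE = E_photon - phi
= 4.6076 - 3.1
= 1.5076 eV

1.5076


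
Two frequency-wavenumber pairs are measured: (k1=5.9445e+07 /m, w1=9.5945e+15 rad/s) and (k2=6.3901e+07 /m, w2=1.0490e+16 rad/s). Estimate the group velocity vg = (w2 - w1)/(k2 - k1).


vg = (w2 - w1) / (k2 - k1)
= (1.0490e+16 - 9.5945e+15) / (6.3901e+07 - 5.9445e+07)
= 8.9550e+14 / 4.4560e+06
= 2.0096e+08 m/s

2.0096e+08


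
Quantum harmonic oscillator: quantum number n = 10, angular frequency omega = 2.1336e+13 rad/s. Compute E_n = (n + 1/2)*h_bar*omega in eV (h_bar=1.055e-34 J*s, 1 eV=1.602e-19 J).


E = (n + 1/2) * h_bar * omega
= (10 + 0.5) * 1.055e-34 * 2.1336e+13
= 10.5 * 2.2509e-21
= 2.3635e-20 J
= 0.1475 eV

0.1475


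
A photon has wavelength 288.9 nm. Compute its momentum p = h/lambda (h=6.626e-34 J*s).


p = h / lambda
= 6.626e-34 / (288.9e-9)
= 6.626e-34 / 2.8890e-07
= 2.2935e-27 kg*m/s

2.2935e-27


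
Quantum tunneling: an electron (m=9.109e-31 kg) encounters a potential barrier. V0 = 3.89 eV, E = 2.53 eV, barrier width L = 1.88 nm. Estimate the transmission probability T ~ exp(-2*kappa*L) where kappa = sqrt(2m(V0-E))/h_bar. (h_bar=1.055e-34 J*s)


V0 - E = 1.36 eV = 2.1787e-19 J
kappa = sqrt(2 * m * (V0-E)) / h_bar
= sqrt(2 * 9.109e-31 * 2.1787e-19) / 1.055e-34
= 5.9717e+09 /m
2*kappa*L = 2 * 5.9717e+09 * 1.88e-9
= 22.4536
T = exp(-22.4536) = 1.772209e-10

1.772209e-10


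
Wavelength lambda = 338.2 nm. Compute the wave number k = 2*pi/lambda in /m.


k = 2 * pi / lambda
= 6.2832 / (338.2e-9)
= 6.2832 / 3.3820e-07
= 1.8578e+07 /m

1.8578e+07


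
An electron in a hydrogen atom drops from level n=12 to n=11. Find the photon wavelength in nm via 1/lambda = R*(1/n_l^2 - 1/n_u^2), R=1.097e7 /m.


1/lambda = R * (1/n_l^2 - 1/n_u^2)
= 1.097e7 * (1/11^2 - 1/12^2)
= 1.097e7 * (0.008264 - 0.006944)
= 1.097e7 * 0.00132
= 1.4481e+04 /m
lambda = 1 / 1.4481e+04 = 69057.905 nm

69057.905


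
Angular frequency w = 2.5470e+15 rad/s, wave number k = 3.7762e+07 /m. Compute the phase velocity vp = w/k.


vp = w / k
= 2.5470e+15 / 3.7762e+07
= 6.7449e+07 m/s

6.7449e+07


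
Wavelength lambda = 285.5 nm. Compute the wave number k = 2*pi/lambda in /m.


k = 2 * pi / lambda
= 6.2832 / (285.5e-9)
= 6.2832 / 2.8550e-07
= 2.2008e+07 /m

2.2008e+07


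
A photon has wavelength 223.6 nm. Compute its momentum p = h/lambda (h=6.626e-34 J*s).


p = h / lambda
= 6.626e-34 / (223.6e-9)
= 6.626e-34 / 2.2360e-07
= 2.9633e-27 kg*m/s

2.9633e-27


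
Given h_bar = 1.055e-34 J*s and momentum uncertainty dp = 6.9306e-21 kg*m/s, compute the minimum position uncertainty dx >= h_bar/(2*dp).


dx = h_bar / (2 * dp)
= 1.055e-34 / (2 * 6.9306e-21)
= 1.055e-34 / 1.3861e-20
= 7.6112e-15 m

7.6112e-15


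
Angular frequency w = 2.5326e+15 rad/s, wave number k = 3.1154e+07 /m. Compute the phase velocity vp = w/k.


vp = w / k
= 2.5326e+15 / 3.1154e+07
= 8.1293e+07 m/s

8.1293e+07


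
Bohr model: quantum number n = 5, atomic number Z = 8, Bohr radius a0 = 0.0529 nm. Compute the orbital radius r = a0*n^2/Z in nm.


r = a0 * n^2 / Z
= 0.0529 * 5^2 / 8
= 0.0529 * 25 / 8
= 0.1653 nm

0.1653


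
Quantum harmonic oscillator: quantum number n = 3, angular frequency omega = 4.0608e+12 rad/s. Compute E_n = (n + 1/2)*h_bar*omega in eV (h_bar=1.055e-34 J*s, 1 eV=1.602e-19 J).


E = (n + 1/2) * h_bar * omega
= (3 + 0.5) * 1.055e-34 * 4.0608e+12
= 3.5 * 4.2841e-22
= 1.4995e-21 J
= 0.0094 eV

0.0094


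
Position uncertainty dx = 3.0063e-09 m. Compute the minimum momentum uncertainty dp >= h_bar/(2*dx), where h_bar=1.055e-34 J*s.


dp = h_bar / (2 * dx)
= 1.055e-34 / (2 * 3.0063e-09)
= 1.055e-34 / 6.0126e-09
= 1.7546e-26 kg*m/s

1.7546e-26


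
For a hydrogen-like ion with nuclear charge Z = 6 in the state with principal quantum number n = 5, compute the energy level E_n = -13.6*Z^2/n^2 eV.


E_n = -13.6 * Z^2 / n^2
= -13.6 * 6^2 / 5^2
= -13.6 * 36 / 25
= -19.584 eV

-19.584


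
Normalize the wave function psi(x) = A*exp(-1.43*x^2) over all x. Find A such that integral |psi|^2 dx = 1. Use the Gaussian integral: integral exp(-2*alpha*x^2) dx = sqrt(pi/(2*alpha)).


integral |psi|^2 dx = A^2 * sqrt(pi/(2*alpha)) = 1
A^2 = sqrt(2*alpha/pi)
= sqrt(2 * 1.43 / pi)
= 0.954131
A = sqrt(0.954131)
= 0.9768

0.9768


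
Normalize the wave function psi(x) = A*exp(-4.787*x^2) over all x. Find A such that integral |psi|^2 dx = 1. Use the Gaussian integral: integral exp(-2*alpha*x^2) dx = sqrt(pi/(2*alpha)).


integral |psi|^2 dx = A^2 * sqrt(pi/(2*alpha)) = 1
A^2 = sqrt(2*alpha/pi)
= sqrt(2 * 4.787 / pi)
= 1.745709
A = sqrt(1.745709)
= 1.3213

1.3213


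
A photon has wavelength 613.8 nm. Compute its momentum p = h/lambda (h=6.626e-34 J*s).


p = h / lambda
= 6.626e-34 / (613.8e-9)
= 6.626e-34 / 6.1380e-07
= 1.0795e-27 kg*m/s

1.0795e-27


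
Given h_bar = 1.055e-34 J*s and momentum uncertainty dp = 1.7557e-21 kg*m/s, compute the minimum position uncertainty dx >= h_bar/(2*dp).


dx = h_bar / (2 * dp)
= 1.055e-34 / (2 * 1.7557e-21)
= 1.055e-34 / 3.5114e-21
= 3.0045e-14 m

3.0045e-14


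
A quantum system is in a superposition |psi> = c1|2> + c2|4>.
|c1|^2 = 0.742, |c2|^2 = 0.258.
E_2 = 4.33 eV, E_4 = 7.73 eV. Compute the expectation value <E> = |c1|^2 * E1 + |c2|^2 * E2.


<E> = |c1|^2 * E1 + |c2|^2 * E2
= 0.742 * 4.33 + 0.258 * 7.73
= 3.2129 + 1.9943
= 5.2072 eV

5.2072


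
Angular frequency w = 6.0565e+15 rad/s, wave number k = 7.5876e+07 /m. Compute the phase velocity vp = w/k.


vp = w / k
= 6.0565e+15 / 7.5876e+07
= 7.9821e+07 m/s

7.9821e+07


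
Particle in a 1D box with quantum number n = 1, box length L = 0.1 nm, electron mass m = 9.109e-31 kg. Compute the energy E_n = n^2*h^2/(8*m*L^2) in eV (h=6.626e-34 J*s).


E = n^2 * h^2 / (8 * m * L^2)
= 1^2 * (6.626e-34)^2 / (8 * 9.109e-31 * (0.1e-9)^2)
= 1 * 4.3904e-67 / (8 * 9.109e-31 * 1.0000e-20)
= 6.0248e-18 J
= 37.608 eV

37.608


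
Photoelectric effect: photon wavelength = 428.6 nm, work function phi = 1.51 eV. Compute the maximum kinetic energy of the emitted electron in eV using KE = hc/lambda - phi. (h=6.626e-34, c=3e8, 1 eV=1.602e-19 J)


E_photon = hc / lambda
= (6.626e-34)(3e8) / (428.6e-9)
= 4.6379e-19 J
= 2.8951 eV
KE = E_photon - phi
= 2.8951 - 1.51
= 1.3851 eV

1.3851


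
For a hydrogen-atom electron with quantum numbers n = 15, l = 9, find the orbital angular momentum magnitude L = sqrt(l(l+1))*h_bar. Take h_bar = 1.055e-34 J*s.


L = sqrt(l*(l+1)) * h_bar
= sqrt(9 * 10) * 1.055e-34
= sqrt(90) * 1.055e-34
= 9.4868 * 1.055e-34
= 1.0009e-33 J*s

1.0009e-33


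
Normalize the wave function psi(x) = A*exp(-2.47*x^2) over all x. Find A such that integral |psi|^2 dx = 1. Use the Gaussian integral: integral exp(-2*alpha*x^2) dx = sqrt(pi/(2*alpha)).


integral |psi|^2 dx = A^2 * sqrt(pi/(2*alpha)) = 1
A^2 = sqrt(2*alpha/pi)
= sqrt(2 * 2.47 / pi)
= 1.253974
A = sqrt(1.253974)
= 1.1198

1.1198


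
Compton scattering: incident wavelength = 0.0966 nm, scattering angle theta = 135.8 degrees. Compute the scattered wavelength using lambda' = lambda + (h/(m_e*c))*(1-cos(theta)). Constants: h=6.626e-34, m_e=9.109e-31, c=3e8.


Compton wavelength: h/(m_e*c) = 2.4247e-12 m
d_lambda = 2.4247e-12 * (1 - cos(135.8 deg))
= 2.4247e-12 * 1.716911
= 4.1630e-12 m = 0.004163 nm
lambda' = 0.0966 + 0.004163
= 0.100763 nm

0.100763


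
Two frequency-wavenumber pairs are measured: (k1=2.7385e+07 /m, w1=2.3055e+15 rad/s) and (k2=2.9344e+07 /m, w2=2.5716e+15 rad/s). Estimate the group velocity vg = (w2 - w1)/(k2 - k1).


vg = (w2 - w1) / (k2 - k1)
= (2.5716e+15 - 2.3055e+15) / (2.9344e+07 - 2.7385e+07)
= 2.6610e+14 / 1.9590e+06
= 1.3583e+08 m/s

1.3583e+08


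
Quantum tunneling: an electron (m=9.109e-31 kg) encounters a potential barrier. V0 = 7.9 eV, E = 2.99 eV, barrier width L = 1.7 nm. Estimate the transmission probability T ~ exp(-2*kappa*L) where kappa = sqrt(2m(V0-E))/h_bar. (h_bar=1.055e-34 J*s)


V0 - E = 4.91 eV = 7.8658e-19 J
kappa = sqrt(2 * m * (V0-E)) / h_bar
= sqrt(2 * 9.109e-31 * 7.8658e-19) / 1.055e-34
= 1.1347e+10 /m
2*kappa*L = 2 * 1.1347e+10 * 1.7e-9
= 38.5788
T = exp(-38.5788) = 1.759691e-17

1.759691e-17


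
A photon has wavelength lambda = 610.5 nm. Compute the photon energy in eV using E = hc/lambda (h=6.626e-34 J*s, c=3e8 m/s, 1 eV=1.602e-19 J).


E = hc / lambda
= (6.626e-34)(3e8) / (610.5e-9)
= 1.9878e-25 / 6.1050e-07
= 3.2560e-19 J
Converting to eV: 3.2560e-19 / 1.602e-19
= 2.0325 eV

2.0325


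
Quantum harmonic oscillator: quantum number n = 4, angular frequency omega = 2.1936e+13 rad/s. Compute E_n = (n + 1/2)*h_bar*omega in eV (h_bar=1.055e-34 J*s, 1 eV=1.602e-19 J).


E = (n + 1/2) * h_bar * omega
= (4 + 0.5) * 1.055e-34 * 2.1936e+13
= 4.5 * 2.3142e-21
= 1.0414e-20 J
= 0.065 eV

0.065


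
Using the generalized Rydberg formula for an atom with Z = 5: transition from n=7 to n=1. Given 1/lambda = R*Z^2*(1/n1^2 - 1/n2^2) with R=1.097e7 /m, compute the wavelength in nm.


1/lambda = R * Z^2 * (1/n1^2 - 1/n2^2)
= 1.097e7 * 5^2 * (1/1^2 - 1/7^2)
= 1.097e7 * 25 * (1.0 - 0.020408)
= 2.6865e+08 /m
lambda = 1 / 2.6865e+08
= 3.7223 nm

3.7223


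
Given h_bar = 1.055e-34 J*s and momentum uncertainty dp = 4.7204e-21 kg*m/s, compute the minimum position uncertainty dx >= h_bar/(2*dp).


dx = h_bar / (2 * dp)
= 1.055e-34 / (2 * 4.7204e-21)
= 1.055e-34 / 9.4408e-21
= 1.1175e-14 m

1.1175e-14


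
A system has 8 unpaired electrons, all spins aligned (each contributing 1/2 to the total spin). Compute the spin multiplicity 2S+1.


Total spin S = N * (1/2) = 8 * 0.5 = 4.0
Spin multiplicity = 2S + 1
= 2 * 4.0 + 1
= 9

9


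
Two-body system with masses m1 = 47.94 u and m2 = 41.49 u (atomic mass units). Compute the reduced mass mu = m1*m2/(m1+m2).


mu = m1 * m2 / (m1 + m2)
= 47.94 * 41.49 / (47.94 + 41.49)
= 1989.0306 / 89.43
= 22.2412 u

22.2412


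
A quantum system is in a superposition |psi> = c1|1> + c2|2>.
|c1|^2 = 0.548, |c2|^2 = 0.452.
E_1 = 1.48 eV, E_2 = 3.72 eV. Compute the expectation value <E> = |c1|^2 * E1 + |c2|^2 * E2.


<E> = |c1|^2 * E1 + |c2|^2 * E2
= 0.548 * 1.48 + 0.452 * 3.72
= 0.811 + 1.6814
= 2.4925 eV

2.4925


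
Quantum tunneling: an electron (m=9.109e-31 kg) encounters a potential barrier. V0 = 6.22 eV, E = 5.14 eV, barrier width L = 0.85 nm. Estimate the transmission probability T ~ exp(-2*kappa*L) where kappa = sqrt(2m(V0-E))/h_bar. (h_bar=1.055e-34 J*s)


V0 - E = 1.08 eV = 1.7302e-19 J
kappa = sqrt(2 * m * (V0-E)) / h_bar
= sqrt(2 * 9.109e-31 * 1.7302e-19) / 1.055e-34
= 5.3216e+09 /m
2*kappa*L = 2 * 5.3216e+09 * 0.85e-9
= 9.0467
T = exp(-9.0467) = 1.177797e-04

1.177797e-04


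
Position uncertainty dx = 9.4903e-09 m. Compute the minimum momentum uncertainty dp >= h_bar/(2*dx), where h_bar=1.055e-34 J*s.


dp = h_bar / (2 * dx)
= 1.055e-34 / (2 * 9.4903e-09)
= 1.055e-34 / 1.8981e-08
= 5.5583e-27 kg*m/s

5.5583e-27


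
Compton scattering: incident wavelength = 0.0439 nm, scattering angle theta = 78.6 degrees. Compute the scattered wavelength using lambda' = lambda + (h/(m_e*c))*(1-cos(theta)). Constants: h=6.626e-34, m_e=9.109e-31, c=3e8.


Compton wavelength: h/(m_e*c) = 2.4247e-12 m
d_lambda = 2.4247e-12 * (1 - cos(78.6 deg))
= 2.4247e-12 * 0.802343
= 1.9454e-12 m = 0.001945 nm
lambda' = 0.0439 + 0.001945
= 0.045845 nm

0.045845


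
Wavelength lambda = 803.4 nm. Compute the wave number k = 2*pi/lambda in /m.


k = 2 * pi / lambda
= 6.2832 / (803.4e-9)
= 6.2832 / 8.0340e-07
= 7.8207e+06 /m

7.8207e+06


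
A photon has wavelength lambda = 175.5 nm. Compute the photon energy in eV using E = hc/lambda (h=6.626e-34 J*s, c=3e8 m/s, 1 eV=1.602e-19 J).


E = hc / lambda
= (6.626e-34)(3e8) / (175.5e-9)
= 1.9878e-25 / 1.7550e-07
= 1.1326e-18 J
Converting to eV: 1.1326e-18 / 1.602e-19
= 7.0702 eV

7.0702


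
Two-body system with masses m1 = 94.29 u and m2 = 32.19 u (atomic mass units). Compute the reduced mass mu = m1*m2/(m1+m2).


mu = m1 * m2 / (m1 + m2)
= 94.29 * 32.19 / (94.29 + 32.19)
= 3035.1951 / 126.48
= 23.9974 u

23.9974


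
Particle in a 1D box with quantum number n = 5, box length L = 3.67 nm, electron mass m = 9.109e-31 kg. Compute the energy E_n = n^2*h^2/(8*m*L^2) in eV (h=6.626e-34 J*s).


E = n^2 * h^2 / (8 * m * L^2)
= 5^2 * (6.626e-34)^2 / (8 * 9.109e-31 * (3.67e-9)^2)
= 25 * 4.3904e-67 / (8 * 9.109e-31 * 1.3469e-17)
= 1.1183e-19 J
= 0.6981 eV

0.6981


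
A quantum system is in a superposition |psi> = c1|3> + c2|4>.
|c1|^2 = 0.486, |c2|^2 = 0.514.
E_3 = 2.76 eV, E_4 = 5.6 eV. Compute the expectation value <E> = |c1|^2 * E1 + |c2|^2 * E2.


<E> = |c1|^2 * E1 + |c2|^2 * E2
= 0.486 * 2.76 + 0.514 * 5.6
= 1.3414 + 2.8784
= 4.2198 eV

4.2198


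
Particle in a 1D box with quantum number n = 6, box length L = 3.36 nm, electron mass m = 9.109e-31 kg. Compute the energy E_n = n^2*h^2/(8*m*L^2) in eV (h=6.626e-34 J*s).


E = n^2 * h^2 / (8 * m * L^2)
= 6^2 * (6.626e-34)^2 / (8 * 9.109e-31 * (3.36e-9)^2)
= 36 * 4.3904e-67 / (8 * 9.109e-31 * 1.1290e-17)
= 1.9212e-19 J
= 1.1992 eV

1.1992


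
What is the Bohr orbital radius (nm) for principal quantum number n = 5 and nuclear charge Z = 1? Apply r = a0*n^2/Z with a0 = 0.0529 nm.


r = a0 * n^2 / Z
= 0.0529 * 5^2 / 1
= 0.0529 * 25 / 1
= 1.3225 nm

1.3225


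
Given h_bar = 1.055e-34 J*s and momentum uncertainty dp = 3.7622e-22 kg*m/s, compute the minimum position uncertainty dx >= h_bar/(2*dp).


dx = h_bar / (2 * dp)
= 1.055e-34 / (2 * 3.7622e-22)
= 1.055e-34 / 7.5244e-22
= 1.4021e-13 m

1.4021e-13


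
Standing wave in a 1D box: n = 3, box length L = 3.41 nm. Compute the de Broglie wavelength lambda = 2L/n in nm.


lambda = 2L / n
= 2 * 3.41 / 3
= 6.82 / 3
= 2.2733 nm

2.2733


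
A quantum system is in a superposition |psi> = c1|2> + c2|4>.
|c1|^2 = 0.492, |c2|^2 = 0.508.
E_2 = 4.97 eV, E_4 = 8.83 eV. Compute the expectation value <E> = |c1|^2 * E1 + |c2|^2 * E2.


<E> = |c1|^2 * E1 + |c2|^2 * E2
= 0.492 * 4.97 + 0.508 * 8.83
= 2.4452 + 4.4856
= 6.9309 eV

6.9309


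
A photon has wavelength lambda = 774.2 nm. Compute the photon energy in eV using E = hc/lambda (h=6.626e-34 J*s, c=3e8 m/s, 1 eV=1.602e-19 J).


E = hc / lambda
= (6.626e-34)(3e8) / (774.2e-9)
= 1.9878e-25 / 7.7420e-07
= 2.5676e-19 J
Converting to eV: 2.5676e-19 / 1.602e-19
= 1.6027 eV

1.6027


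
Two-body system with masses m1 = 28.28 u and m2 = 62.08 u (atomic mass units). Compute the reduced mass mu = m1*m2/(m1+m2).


mu = m1 * m2 / (m1 + m2)
= 28.28 * 62.08 / (28.28 + 62.08)
= 1755.6224 / 90.36
= 19.4292 u

19.4292


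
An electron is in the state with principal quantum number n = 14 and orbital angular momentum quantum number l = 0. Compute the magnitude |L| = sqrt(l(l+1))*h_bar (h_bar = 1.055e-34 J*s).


L = sqrt(l*(l+1)) * h_bar
= sqrt(0 * 1) * 1.055e-34
= sqrt(0) * 1.055e-34
= 0.0 * 1.055e-34
= 0.0000e+00 J*s

0.0000e+00


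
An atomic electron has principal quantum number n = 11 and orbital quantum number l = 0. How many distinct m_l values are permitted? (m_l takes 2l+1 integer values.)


m_l ranges from -l to +l in integer steps
So m_l goes from -0 to +0
Count = 2l + 1 = 2*0 + 1
= 1

1


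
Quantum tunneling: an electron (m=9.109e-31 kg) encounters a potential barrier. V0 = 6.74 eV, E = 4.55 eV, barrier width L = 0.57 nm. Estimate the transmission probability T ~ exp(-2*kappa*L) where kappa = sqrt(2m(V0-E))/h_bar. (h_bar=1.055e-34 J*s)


V0 - E = 2.19 eV = 3.5084e-19 J
kappa = sqrt(2 * m * (V0-E)) / h_bar
= sqrt(2 * 9.109e-31 * 3.5084e-19) / 1.055e-34
= 7.5779e+09 /m
2*kappa*L = 2 * 7.5779e+09 * 0.57e-9
= 8.6389
T = exp(-8.6389) = 1.770900e-04

1.770900e-04


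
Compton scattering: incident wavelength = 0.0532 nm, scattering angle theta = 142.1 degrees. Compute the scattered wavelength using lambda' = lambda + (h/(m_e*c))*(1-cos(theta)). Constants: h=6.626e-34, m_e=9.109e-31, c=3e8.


Compton wavelength: h/(m_e*c) = 2.4247e-12 m
d_lambda = 2.4247e-12 * (1 - cos(142.1 deg))
= 2.4247e-12 * 1.789084
= 4.3380e-12 m = 0.004338 nm
lambda' = 0.0532 + 0.004338
= 0.057538 nm

0.057538


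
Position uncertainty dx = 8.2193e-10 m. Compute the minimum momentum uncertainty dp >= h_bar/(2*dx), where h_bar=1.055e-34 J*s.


dp = h_bar / (2 * dx)
= 1.055e-34 / (2 * 8.2193e-10)
= 1.055e-34 / 1.6439e-09
= 6.4178e-26 kg*m/s

6.4178e-26


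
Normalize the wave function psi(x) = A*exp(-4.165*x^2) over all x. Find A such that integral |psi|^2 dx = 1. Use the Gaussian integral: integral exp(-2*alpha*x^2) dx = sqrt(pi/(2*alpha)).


integral |psi|^2 dx = A^2 * sqrt(pi/(2*alpha)) = 1
A^2 = sqrt(2*alpha/pi)
= sqrt(2 * 4.165 / pi)
= 1.628349
A = sqrt(1.628349)
= 1.2761

1.2761


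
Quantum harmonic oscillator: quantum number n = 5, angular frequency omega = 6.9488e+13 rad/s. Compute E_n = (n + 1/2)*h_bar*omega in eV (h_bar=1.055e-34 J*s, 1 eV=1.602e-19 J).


E = (n + 1/2) * h_bar * omega
= (5 + 0.5) * 1.055e-34 * 6.9488e+13
= 5.5 * 7.3310e-21
= 4.0320e-20 J
= 0.2517 eV

0.2517


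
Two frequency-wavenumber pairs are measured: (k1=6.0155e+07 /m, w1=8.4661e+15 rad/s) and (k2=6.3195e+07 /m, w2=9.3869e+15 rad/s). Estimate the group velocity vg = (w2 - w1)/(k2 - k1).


vg = (w2 - w1) / (k2 - k1)
= (9.3869e+15 - 8.4661e+15) / (6.3195e+07 - 6.0155e+07)
= 9.2080e+14 / 3.0400e+06
= 3.0289e+08 m/s

3.0289e+08


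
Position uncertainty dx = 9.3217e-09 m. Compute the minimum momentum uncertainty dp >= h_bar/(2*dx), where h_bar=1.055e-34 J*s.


dp = h_bar / (2 * dx)
= 1.055e-34 / (2 * 9.3217e-09)
= 1.055e-34 / 1.8643e-08
= 5.6588e-27 kg*m/s

5.6588e-27


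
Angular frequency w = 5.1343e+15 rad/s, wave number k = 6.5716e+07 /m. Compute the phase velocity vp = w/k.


vp = w / k
= 5.1343e+15 / 6.5716e+07
= 7.8129e+07 m/s

7.8129e+07


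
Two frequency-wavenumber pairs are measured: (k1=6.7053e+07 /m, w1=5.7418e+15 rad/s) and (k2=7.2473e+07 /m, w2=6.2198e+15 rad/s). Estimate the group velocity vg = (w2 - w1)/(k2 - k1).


vg = (w2 - w1) / (k2 - k1)
= (6.2198e+15 - 5.7418e+15) / (7.2473e+07 - 6.7053e+07)
= 4.7800e+14 / 5.4200e+06
= 8.8192e+07 m/s

8.8192e+07


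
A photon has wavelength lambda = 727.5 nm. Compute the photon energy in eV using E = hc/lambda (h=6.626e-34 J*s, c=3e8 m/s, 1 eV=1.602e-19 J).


E = hc / lambda
= (6.626e-34)(3e8) / (727.5e-9)
= 1.9878e-25 / 7.2750e-07
= 2.7324e-19 J
Converting to eV: 2.7324e-19 / 1.602e-19
= 1.7056 eV

1.7056


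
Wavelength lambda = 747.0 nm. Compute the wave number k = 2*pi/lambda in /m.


k = 2 * pi / lambda
= 6.2832 / (747.0e-9)
= 6.2832 / 7.4700e-07
= 8.4112e+06 /m

8.4112e+06


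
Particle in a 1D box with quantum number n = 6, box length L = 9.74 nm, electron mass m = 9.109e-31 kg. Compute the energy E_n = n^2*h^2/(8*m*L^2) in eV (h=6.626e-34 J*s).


E = n^2 * h^2 / (8 * m * L^2)
= 6^2 * (6.626e-34)^2 / (8 * 9.109e-31 * (9.74e-9)^2)
= 36 * 4.3904e-67 / (8 * 9.109e-31 * 9.4868e-17)
= 2.2863e-20 J
= 0.1427 eV

0.1427


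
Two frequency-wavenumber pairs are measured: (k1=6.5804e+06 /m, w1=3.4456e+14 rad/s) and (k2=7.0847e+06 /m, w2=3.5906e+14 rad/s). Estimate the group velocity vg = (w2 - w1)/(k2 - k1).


vg = (w2 - w1) / (k2 - k1)
= (3.5906e+14 - 3.4456e+14) / (7.0847e+06 - 6.5804e+06)
= 1.4500e+13 / 5.0430e+05
= 2.8753e+07 m/s

2.8753e+07


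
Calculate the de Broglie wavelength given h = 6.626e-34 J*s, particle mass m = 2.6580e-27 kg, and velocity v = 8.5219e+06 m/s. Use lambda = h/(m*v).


lambda = h / (m * v)
= 6.626e-34 / (2.6580e-27 * 8.5219e+06)
= 6.626e-34 / 2.2651e-20
= 2.9252e-14 m

2.9252e-14


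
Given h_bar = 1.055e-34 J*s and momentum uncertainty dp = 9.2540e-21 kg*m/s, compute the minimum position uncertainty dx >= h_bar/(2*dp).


dx = h_bar / (2 * dp)
= 1.055e-34 / (2 * 9.2540e-21)
= 1.055e-34 / 1.8508e-20
= 5.7002e-15 m

5.7002e-15


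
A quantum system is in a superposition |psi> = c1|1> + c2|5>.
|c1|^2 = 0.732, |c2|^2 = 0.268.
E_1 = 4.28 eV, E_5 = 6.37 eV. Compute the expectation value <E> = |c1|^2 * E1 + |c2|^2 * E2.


<E> = |c1|^2 * E1 + |c2|^2 * E2
= 0.732 * 4.28 + 0.268 * 6.37
= 3.133 + 1.7072
= 4.8401 eV

4.8401


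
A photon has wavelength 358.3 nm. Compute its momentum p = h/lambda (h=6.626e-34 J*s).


p = h / lambda
= 6.626e-34 / (358.3e-9)
= 6.626e-34 / 3.5830e-07
= 1.8493e-27 kg*m/s

1.8493e-27


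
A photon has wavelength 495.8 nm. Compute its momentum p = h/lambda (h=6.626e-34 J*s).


p = h / lambda
= 6.626e-34 / (495.8e-9)
= 6.626e-34 / 4.9580e-07
= 1.3364e-27 kg*m/s

1.3364e-27


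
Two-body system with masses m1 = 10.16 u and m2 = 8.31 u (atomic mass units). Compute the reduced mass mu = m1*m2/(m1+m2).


mu = m1 * m2 / (m1 + m2)
= 10.16 * 8.31 / (10.16 + 8.31)
= 84.4296 / 18.47
= 4.5712 u

4.5712


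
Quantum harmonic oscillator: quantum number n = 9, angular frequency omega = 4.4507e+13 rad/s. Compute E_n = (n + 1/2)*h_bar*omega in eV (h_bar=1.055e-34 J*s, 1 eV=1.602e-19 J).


E = (n + 1/2) * h_bar * omega
= (9 + 0.5) * 1.055e-34 * 4.4507e+13
= 9.5 * 4.6955e-21
= 4.4607e-20 J
= 0.2784 eV

0.2784


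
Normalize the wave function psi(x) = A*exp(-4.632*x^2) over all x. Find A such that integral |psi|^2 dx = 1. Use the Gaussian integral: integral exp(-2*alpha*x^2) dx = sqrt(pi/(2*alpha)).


integral |psi|^2 dx = A^2 * sqrt(pi/(2*alpha)) = 1
A^2 = sqrt(2*alpha/pi)
= sqrt(2 * 4.632 / pi)
= 1.717214
A = sqrt(1.717214)
= 1.3104

1.3104


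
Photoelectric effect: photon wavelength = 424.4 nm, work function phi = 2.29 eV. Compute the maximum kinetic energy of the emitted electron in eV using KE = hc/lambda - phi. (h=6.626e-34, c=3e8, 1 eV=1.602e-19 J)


E_photon = hc / lambda
= (6.626e-34)(3e8) / (424.4e-9)
= 4.6838e-19 J
= 2.9237 eV
KE = E_photon - phi
= 2.9237 - 2.29
= 0.6337 eV

0.6337


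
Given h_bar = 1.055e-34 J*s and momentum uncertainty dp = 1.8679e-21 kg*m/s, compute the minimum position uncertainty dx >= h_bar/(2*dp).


dx = h_bar / (2 * dp)
= 1.055e-34 / (2 * 1.8679e-21)
= 1.055e-34 / 3.7358e-21
= 2.8240e-14 m

2.8240e-14


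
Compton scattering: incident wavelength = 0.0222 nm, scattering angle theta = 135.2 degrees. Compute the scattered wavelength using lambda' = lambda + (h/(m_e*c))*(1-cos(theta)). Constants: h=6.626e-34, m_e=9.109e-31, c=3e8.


Compton wavelength: h/(m_e*c) = 2.4247e-12 m
d_lambda = 2.4247e-12 * (1 - cos(135.2 deg))
= 2.4247e-12 * 1.709571
= 4.1452e-12 m = 0.004145 nm
lambda' = 0.0222 + 0.004145
= 0.026345 nm

0.026345


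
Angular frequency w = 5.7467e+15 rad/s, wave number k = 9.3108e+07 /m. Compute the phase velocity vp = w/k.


vp = w / k
= 5.7467e+15 / 9.3108e+07
= 6.1721e+07 m/s

6.1721e+07


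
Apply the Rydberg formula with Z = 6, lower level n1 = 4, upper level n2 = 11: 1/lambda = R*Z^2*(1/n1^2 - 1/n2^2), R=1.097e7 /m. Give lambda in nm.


1/lambda = R * Z^2 * (1/n1^2 - 1/n2^2)
= 1.097e7 * 6^2 * (1/4^2 - 1/11^2)
= 1.097e7 * 36 * (0.0625 - 0.008264)
= 2.1419e+07 /m
lambda = 1 / 2.1419e+07
= 46.6882 nm

46.6882


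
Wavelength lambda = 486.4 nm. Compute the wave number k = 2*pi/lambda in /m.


k = 2 * pi / lambda
= 6.2832 / (486.4e-9)
= 6.2832 / 4.8640e-07
= 1.2918e+07 /m

1.2918e+07


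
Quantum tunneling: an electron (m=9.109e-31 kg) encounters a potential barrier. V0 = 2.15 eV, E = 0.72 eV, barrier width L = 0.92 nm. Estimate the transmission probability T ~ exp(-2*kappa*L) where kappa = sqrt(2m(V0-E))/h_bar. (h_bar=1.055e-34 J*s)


V0 - E = 1.43 eV = 2.2909e-19 J
kappa = sqrt(2 * m * (V0-E)) / h_bar
= sqrt(2 * 9.109e-31 * 2.2909e-19) / 1.055e-34
= 6.1235e+09 /m
2*kappa*L = 2 * 6.1235e+09 * 0.92e-9
= 11.2672
T = exp(-11.2672) = 1.278582e-05

1.278582e-05


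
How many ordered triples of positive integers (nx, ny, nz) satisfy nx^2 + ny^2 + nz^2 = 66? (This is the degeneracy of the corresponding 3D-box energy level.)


Enumerate all (nx, ny, nz) with nx^2 + ny^2 + nz^2 = 66:
(1,1,8)
(1,4,7)
(1,7,4)
(1,8,1)
(4,1,7)
(4,5,5)
(4,7,1)
(5,4,5)
(5,5,4)
(7,1,4)
(7,4,1)
(8,1,1)
Total degeneracy = 12

12


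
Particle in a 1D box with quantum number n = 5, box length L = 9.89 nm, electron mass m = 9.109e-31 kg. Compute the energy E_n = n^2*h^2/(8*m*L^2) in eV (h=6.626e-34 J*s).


E = n^2 * h^2 / (8 * m * L^2)
= 5^2 * (6.626e-34)^2 / (8 * 9.109e-31 * (9.89e-9)^2)
= 25 * 4.3904e-67 / (8 * 9.109e-31 * 9.7812e-17)
= 1.5399e-20 J
= 0.0961 eV

0.0961
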